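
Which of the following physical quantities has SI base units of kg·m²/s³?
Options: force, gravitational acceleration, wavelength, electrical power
Checking the SI base units of each option:
  force (F = ma): kg·m/s²  ✗
  gravitational acceleration (g = GM/r²): m/s²  ✗
  wavelength (λ = v/f): m  ✗
  electrical power (P = IV): kg·m²/s³  ✓ matches

Only electrical power has units kg·m²/s³.

Answer: electrical power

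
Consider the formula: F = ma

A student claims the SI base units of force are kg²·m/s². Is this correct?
Units of each symbol in F = ma:
  m (mass): kg
  a (acceleration): m/s²

Multiplying the contributions: [kg] · [m/s²]
Adding exponents of each base unit: kg: 1, m: 1, s: -2
SI base units of force: kg·m/s²

The claimed units kg²·m/s² (exponents kg: 2, m: 1, s: -2) do not match the derived units kg·m/s² (exponents kg: 1, m: 1, s: -2), so the claim is incorrect.

Answer: No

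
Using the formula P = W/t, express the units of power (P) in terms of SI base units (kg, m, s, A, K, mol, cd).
Units of each symbol in P = W/t:
  W (work): kg·m²/s²
  t (time): s  → in the denominator, contributes 1/s

Multiplying the contributions: [kg·m²/s²] · [1/s]
Adding exponents of each base unit: kg: 1, m: 2, s: -3
SI base units of power: kg·m²/s³

Answer: kg·m²/s³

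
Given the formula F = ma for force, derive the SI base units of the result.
Units of each symbol in F = ma:
  m (mass): kg
  a (acceleration): m/s²

Multiplying the contributions: [kg] · [m/s²]
Adding exponents of each base unit: kg: 1, m: 1, s: -2
SI base units of force: kg·m/s²

Answer: kg·m/s²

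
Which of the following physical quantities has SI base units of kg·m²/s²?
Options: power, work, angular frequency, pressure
Checking the SI base units of each option:
  power (P = W/t): kg·m²/s³  ✗
  work (W = Fd): kg·m²/s²  ✓ matches
  angular frequency (ω = 2πf): 1/s  ✗
  pressure (P = F/A): kg/(m·s²)  ✗

Only work has units kg·m²/s².

Answer: work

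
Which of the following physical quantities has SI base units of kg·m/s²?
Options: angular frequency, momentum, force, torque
Checking the SI base units of each option:
  angular frequency (ω = 2πf): 1/s  ✗
  momentum (p = mv): kg·m/s  ✗
  force (F = ma): kg·m/s²  ✓ matches
  torque (τ = Fr): kg·m²/s²  ✗

Only force has units kg·m/s².

Answer: force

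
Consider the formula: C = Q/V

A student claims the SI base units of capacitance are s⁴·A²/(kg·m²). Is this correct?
Units of each symbol in C = Q/V:
  Q (charge, in coulombs): s·A
  V (voltage, in volts): kg·m²/(s³·A)  → in the denominator, contributes s³·A/(kg·m²)

Multiplying the contributions: [s·A] · [s³·A/(kg·m²)]
Adding exponents of each base unit: kg: -1, m: -2, s: 4, A: 2
SI base units of capacitance: s⁴·A²/(kg·m²)

The claimed units s⁴·A²/(kg·m²) match the derived units, so the claim is correct.

Answer: Yes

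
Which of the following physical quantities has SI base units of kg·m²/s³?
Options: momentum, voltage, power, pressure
Checking the SI base units of each option:
  momentum (p = mv): kg·m/s  ✗
  voltage (V = IR): kg·m²/(s³·A)  ✗
  power (P = W/t): kg·m²/s³  ✓ matches
  pressure (P = F/A): kg/(m·s²)  ✗

Only power has units kg·m²/s³.

Answer: power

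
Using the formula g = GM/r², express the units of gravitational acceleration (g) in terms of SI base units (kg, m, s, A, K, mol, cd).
Units of each symbol in g = GM/r²:
  G (gravitational constant): m³/(kg·s²)
  M (mass): kg
  r (distance): m  → to the power 2 in the denominator, contributes 1/m²

Multiplying the contributions: [m³/(kg·s²)] · [kg] · [1/m²]
Adding exponents of each base unit: m: 1, s: -2
SI base units of gravitational acceleration: m/s²

Answer: m/s²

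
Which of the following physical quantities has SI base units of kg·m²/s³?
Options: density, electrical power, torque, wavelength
Checking the SI base units of each option:
  density (ρ = m/V): kg/m³  ✗
  electrical power (P = IV): kg·m²/s³  ✓ matches
  torque (τ = Fr): kg·m²/s²  ✗
  wavelength (λ = v/f): m  ✗

Only electrical power has units kg·m²/s³.

Answer: electrical power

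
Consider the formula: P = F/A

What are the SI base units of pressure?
Units of each symbol in P = F/A:
  F (force): kg·m/s²
  A (area): m²  → in the denominator, contributes 1/m²

Multiplying the contributions: [kg·m/s²] · [1/m²]
Adding exponents of each base unit: kg: 1, m: -1, s: -2
SI base units of pressure: kg/(m·s²)

Answer: kg/(m·s²)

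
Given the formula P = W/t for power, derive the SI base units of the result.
Units of each symbol in P = W/t:
  W (work): kg·m²/s²
  t (time): s  → in the denominator, contributes 1/s

Multiplying the contributions: [kg·m²/s²] · [1/s]
Adding exponents of each base unit: kg: 1, m: 2, s: -3
SI base units of power: kg·m²/s³

Answer: kg·m²/s³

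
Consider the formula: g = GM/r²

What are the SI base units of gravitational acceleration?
Units of each symbol in g = GM/r²:
  G (gravitational constant): m³/(kg·s²)
  M (mass): kg
  r (distance): m  → to the power 2 in the denominator, contributes 1/m²

Multiplying the contributions: [m³/(kg·s²)] · [kg] · [1/m²]
Adding exponents of each base unit: m: 1, s: -2
SI base units of gravitational acceleration: m/s²

Answer: m/s²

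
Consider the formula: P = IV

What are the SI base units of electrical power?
Units of each symbol in P = IV:
  I (current): A
  V (voltage, in volts): kg·m²/(s³·A)

Multiplying the contributions: [A] · [kg·m²/(s³·A)]
Adding exponents of each base unit: kg: 1, m: 2, s: -3
SI base units of electrical power: kg·m²/s³

Answer: kg·m²/s³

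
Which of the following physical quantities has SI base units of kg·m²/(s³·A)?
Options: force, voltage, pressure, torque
Checking the SI base units of each option:
  force (F = ma): kg·m/s²  ✗
  voltage (V = IR): kg·m²/(s³·A)  ✓ matches
  pressure (P = F/A): kg/(m·s²)  ✗
  torque (τ = Fr): kg·m²/s²  ✗

Only voltage has units kg·m²/(s³·A).

Answer: voltage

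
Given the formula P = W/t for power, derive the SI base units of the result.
Units of each symbol in P = W/t:
  W (work): kg·m²/s²
  t (time): s  → in the denominator, contributes 1/s

Multiplying the contributions: [kg·m²/s²] · [1/s]
Adding exponents of each base unit: kg: 1, m: 2, s: -3
SI base units of power: kg·m²/s³

Answer: kg·m²/s³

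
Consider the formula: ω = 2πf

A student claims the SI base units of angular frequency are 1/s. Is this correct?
Units of each symbol in ω = 2πf:
  f (frequency): 1/s
  The factor 2π is dimensionless.

Multiplying the contributions: [1/s]
Adding exponents of each base unit: s: -1
SI base units of angular frequency: 1/s

The claimed units 1/s match the derived units, so the claim is correct.

Answer: Yes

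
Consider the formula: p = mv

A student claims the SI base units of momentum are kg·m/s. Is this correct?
Units of each symbol in p = mv:
  m (mass): kg
  v (velocity): m/s

Multiplying the contributions: [kg] · [m/s]
Adding exponents of each base unit: kg: 1, m: 1, s: -1
SI base units of momentum: kg·m/s

The claimed units kg·m/s match the derived units, so the claim is correct.

Answer: Yes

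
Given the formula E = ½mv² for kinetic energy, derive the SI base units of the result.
Units of each symbol in E = ½mv²:
  m (mass): kg
  v (speed): m/s  → to the power 2, contributes m²/s²
  The factor ½ is dimensionless.

Multiplying the contributions: [kg] · [m²/s²]
Adding exponents of each base unit: kg: 1, m: 2, s: -2
SI base units of kinetic energy: kg·m²/s²

Answer: kg·m²/s²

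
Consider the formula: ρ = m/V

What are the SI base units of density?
Units of each symbol in ρ = m/V:
  m (mass): kg
  V (volume): m³  → in the denominator, contributes 1/m³

Multiplying the contributions: [kg] · [1/m³]
Adding exponents of each base unit: kg: 1, m: -3
SI base units of density: kg/m³

Answer: kg/m³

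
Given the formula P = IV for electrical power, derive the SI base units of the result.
Units of each symbol in P = IV:
  I (current): A
  V (voltage, in volts): kg·m²/(s³·A)

Multiplying the contributions: [A] · [kg·m²/(s³·A)]
Adding exponents of each base unit: kg: 1, m: 2, s: -3
SI base units of electrical power: kg·m²/s³

Answer: kg·m²/s³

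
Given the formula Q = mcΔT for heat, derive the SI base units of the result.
Units of each symbol in Q = mcΔT:
  m (mass): kg
  c (specific heat capacity, in J/(kg·K)): m²/(s²·K)
  ΔT (temperature change): K

Multiplying the contributions: [kg] · [m²/(s²·K)] · [K]
Adding exponents of each base unit: kg: 1, m: 2, s: -2
SI base units of heat: kg·m²/s²

Answer: kg·m²/s²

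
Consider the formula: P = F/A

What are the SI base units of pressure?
Units of each symbol in P = F/A:
  F (force): kg·m/s²
  A (area): m²  → in the denominator, contributes 1/m²

Multiplying the contributions: [kg·m/s²] · [1/m²]
Adding exponents of each base unit: kg: 1, m: -1, s: -2
SI base units of pressure: kg/(m·s²)

Answer: kg/(m·s²)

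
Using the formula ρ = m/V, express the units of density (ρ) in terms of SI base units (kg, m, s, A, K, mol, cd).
Units of each symbol in ρ = m/V:
  m (mass): kg
  V (volume): m³  → in the denominator, contributes 1/m³

Multiplying the contributions: [kg] · [1/m³]
Adding exponents of each base unit: kg: 1, m: -3
SI base units of density: kg/m³

Answer: kg/m³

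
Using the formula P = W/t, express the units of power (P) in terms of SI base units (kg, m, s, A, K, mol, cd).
Units of each symbol in P = W/t:
  W (work): kg·m²/s²
  t (time): s  → in the denominator, contributes 1/s

Multiplying the contributions: [kg·m²/s²] · [1/s]
Adding exponents of each base unit: kg: 1, m: 2, s: -3
SI base units of power: kg·m²/s³

Answer: kg·m²/s³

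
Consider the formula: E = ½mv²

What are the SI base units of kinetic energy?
Units of each symbol in E = ½mv²:
  m (mass): kg
  v (speed): m/s  → to the power 2, contributes m²/s²
  The factor ½ is dimensionless.

Multiplying the contributions: [kg] · [m²/s²]
Adding exponents of each base unit: kg: 1, m: 2, s: -2
SI base units of kinetic energy: kg·m²/s²

Answer: kg·m²/s²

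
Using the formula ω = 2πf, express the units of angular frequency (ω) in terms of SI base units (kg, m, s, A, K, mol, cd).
Units of each symbol in ω = 2πf:
  f (frequency): 1/s
  The factor 2π is dimensionless.

Multiplying the contributions: [1/s]
Adding exponents of each base unit: s: -1
SI base units of angular frequency: 1/s

Answer: 1/s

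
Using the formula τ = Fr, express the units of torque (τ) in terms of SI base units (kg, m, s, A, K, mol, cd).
Units of each symbol in τ = Fr:
  F (force): kg·m/s²
  r (lever arm): m

Multiplying the contributions: [kg·m/s²] · [m]
Adding exponents of each base unit: kg: 1, m: 2, s: -2
SI base units of torque: kg·m²/s²

Answer: kg·m²/s²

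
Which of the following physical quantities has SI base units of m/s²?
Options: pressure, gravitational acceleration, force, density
Checking the SI base units of each option:
  pressure (P = F/A): kg/(m·s²)  ✗
  gravitational acceleration (g = GM/r²): m/s²  ✓ matches
  force (F = ma): kg·m/s²  ✗
  density (ρ = m/V): kg/m³  ✗

Only gravitational acceleration has units m/s².

Answer: gravitational acceleration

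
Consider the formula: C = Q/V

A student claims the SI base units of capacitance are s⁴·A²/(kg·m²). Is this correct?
Units of each symbol in C = Q/V:
  Q (charge, in coulombs): s·A
  V (voltage, in volts): kg·m²/(s³·A)  → in the denominator, contributes s³·A/(kg·m²)

Multiplying the contributions: [s·A] · [s³·A/(kg·m²)]
Adding exponents of each base unit: kg: -1, m: -2, s: 4, A: 2
SI base units of capacitance: s⁴·A²/(kg·m²)

The claimed units s⁴·A²/(kg·m²) match the derived units, so the claim is correct.

Answer: Yes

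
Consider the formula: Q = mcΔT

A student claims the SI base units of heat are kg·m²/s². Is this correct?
Units of each symbol in Q = mcΔT:
  m (mass): kg
  c (specific heat capacity, in J/(kg·K)): m²/(s²·K)
  ΔT (temperature change): K

Multiplying the contributions: [kg] · [m²/(s²·K)] · [K]
Adding exponents of each base unit: kg: 1, m: 2, s: -2
SI base units of heat: kg·m²/s²

The claimed units kg·m²/s² match the derived units, so the claim is correct.

Answer: Yes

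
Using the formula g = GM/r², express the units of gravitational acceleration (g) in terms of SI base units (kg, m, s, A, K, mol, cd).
Units of each symbol in g = GM/r²:
  G (gravitational constant): m³/(kg·s²)
  M (mass): kg
  r (distance): m  → to the power 2 in the denominator, contributes 1/m²

Multiplying the contributions: [m³/(kg·s²)] · [kg] · [1/m²]
Adding exponents of each base unit: m: 1, s: -2
SI base units of gravitational acceleration: m/s²

Answer: m/s²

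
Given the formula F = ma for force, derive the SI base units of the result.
Units of each symbol in F = ma:
  m (mass): kg
  a (acceleration): m/s²

Multiplying the contributions: [kg] · [m/s²]
Adding exponents of each base unit: kg: 1, m: 1, s: -2
SI base units of force: kg·m/s²

Answer: kg·m/s²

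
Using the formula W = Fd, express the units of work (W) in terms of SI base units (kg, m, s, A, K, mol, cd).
Units of each symbol in W = Fd:
  F (force): kg·m/s²
  d (displacement): m

Multiplying the contributions: [kg·m/s²] · [m]
Adding exponents of each base unit: kg: 1, m: 2, s: -2
SI base units of work: kg·m²/s²

Answer: kg·m²/s²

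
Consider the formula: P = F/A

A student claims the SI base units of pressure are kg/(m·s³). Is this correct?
Units of each symbol in P = F/A:
  F (force): kg·m/s²
  A (area): m²  → in the denominator, contributes 1/m²

Multiplying the contributions: [kg·m/s²] · [1/m²]
Adding exponents of each base unit: kg: 1, m: -1, s: -2
SI base units of pressure: kg/(m·s²)

The claimed units kg/(m·s³) (exponents kg: 1, m: -1, s: -3) do not match the derived units kg/(m·s²) (exponents kg: 1, m: -1, s: -2), so the claim is incorrect.

Answer: No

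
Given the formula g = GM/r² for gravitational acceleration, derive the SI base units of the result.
Units of each symbol in g = GM/r²:
  G (gravitational constant): m³/(kg·s²)
  M (mass): kg
  r (distance): m  → to the power 2 in the denominator, contributes 1/m²

Multiplying the contributions: [m³/(kg·s²)] · [kg] · [1/m²]
Adding exponents of each base unit: m: 1, s: -2
SI base units of gravitational acceleration: m/s²

Answer: m/s²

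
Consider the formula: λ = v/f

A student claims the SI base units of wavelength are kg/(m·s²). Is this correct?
Units of each symbol in λ = v/f:
  v (wave speed): m/s
  f (frequency): 1/s  → in the denominator, contributes s

Multiplying the contributions: [m/s] · [s]
Adding exponents of each base unit: m: 1
SI base units of wavelength: m

The claimed units kg/(m·s²) (exponents kg: 1, m: -1, s: -2) do not match the derived units m (exponents m: 1), so the claim is incorrect.

Answer: No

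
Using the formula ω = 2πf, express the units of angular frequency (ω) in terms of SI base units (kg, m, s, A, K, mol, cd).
Units of each symbol in ω = 2πf:
  f (frequency): 1/s
  The factor 2π is dimensionless.

Multiplying the contributions: [1/s]
Adding exponents of each base unit: s: -1
SI base units of angular frequency: 1/s

Answer: 1/s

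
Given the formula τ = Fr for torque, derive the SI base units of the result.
Units of each symbol in τ = Fr:
  F (force): kg·m/s²
  r (lever arm): m

Multiplying the contributions: [kg·m/s²] · [m]
Adding exponents of each base unit: kg: 1, m: 2, s: -2
SI base units of torque: kg·m²/s²

Answer: kg·m²/s²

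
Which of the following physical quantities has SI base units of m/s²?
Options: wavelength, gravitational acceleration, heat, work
Checking the SI base units of each option:
  wavelength (λ = v/f): m  ✗
  gravitational acceleration (g = GM/r²): m/s²  ✓ matches
  heat (Q = mcΔT): kg·m²/s²  ✗
  work (W = Fd): kg·m²/s²  ✗

Only gravitational acceleration has units m/s².

Answer: gravitational acceleration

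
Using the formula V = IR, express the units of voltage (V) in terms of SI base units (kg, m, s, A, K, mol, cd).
Units of each symbol in V = IR:
  I (current): A
  R (resistance, in ohms): kg·m²/(s³·A²)

Multiplying the contributions: [A] · [kg·m²/(s³·A²)]
Adding exponents of each base unit: kg: 1, m: 2, s: -3, A: -1
SI base units of voltage: kg·m²/(s³·A)

Answer: kg·m²/(s³·A)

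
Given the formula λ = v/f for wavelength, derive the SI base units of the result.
Units of each symbol in λ = v/f:
  v (wave speed): m/s
  f (frequency): 1/s  → in the denominator, contributes s

Multiplying the contributions: [m/s] · [s]
Adding exponents of each base unit: m: 1
SI base units of wavelength: m

Answer: m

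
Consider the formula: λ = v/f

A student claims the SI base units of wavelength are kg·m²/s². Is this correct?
Units of each symbol in λ = v/f:
  v (wave speed): m/s
  f (frequency): 1/s  → in the denominator, contributes s

Multiplying the contributions: [m/s] · [s]
Adding exponents of each base unit: m: 1
SI base units of wavelength: m

The claimed units kg·m²/s² (exponents kg: 1, m: 2, s: -2) do not match the derived units m (exponents m: 1), so the claim is incorrect.

Answer: No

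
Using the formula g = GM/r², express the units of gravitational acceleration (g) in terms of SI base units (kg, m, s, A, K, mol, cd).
Units of each symbol in g = GM/r²:
  G (gravitational constant): m³/(kg·s²)
  M (mass): kg
  r (distance): m  → to the power 2 in the denominator, contributes 1/m²

Multiplying the contributions: [m³/(kg·s²)] · [kg] · [1/m²]
Adding exponents of each base unit: m: 1, s: -2
SI base units of gravitational acceleration: m/s²

Answer: m/s²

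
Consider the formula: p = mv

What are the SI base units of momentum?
Units of each symbol in p = mv:
  m (mass): kg
  v (velocity): m/s

Multiplying the contributions: [kg] · [m/s]
Adding exponents of each base unit: kg: 1, m: 1, s: -1
SI base units of momentum: kg·m/s

Answer: kg·m/s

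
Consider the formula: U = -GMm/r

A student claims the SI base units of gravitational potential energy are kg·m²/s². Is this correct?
Units of each symbol in U = -GMm/r:
  G (gravitational constant): m³/(kg·s²)
  M (mass): kg
  m (mass): kg
  r (distance): m  → in the denominator, contributes 1/m
  The minus sign does not affect the units.

Multiplying the contributions: [m³/(kg·s²)] · [kg] · [kg] · [1/m]
Adding exponents of each base unit: kg: 1, m: 2, s: -2
SI base units of gravitational potential energy: kg·m²/s²

The claimed units kg·m²/s² match the derived units, so the claim is correct.

Answer: Yes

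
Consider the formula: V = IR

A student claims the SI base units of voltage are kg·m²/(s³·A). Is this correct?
Units of each symbol in V = IR:
  I (current): A
  R (resistance, in ohms): kg·m²/(s³·A²)

Multiplying the contributions: [A] · [kg·m²/(s³·A²)]
Adding exponents of each base unit: kg: 1, m: 2, s: -3, A: -1
SI base units of voltage: kg·m²/(s³·A)

The claimed units kg·m²/(s³·A) match the derived units, so the claim is correct.

Answer: Yes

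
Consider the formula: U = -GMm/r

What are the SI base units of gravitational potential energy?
Units of each symbol in U = -GMm/r:
  G (gravitational constant): m³/(kg·s²)
  M (mass): kg
  m (mass): kg
  r (distance): m  → in the denominator, contributes 1/m
  The minus sign does not affect the units.

Multiplying the contributions: [m³/(kg·s²)] · [kg] · [kg] · [1/m]
Adding exponents of each base unit: kg: 1, m: 2, s: -2
SI base units of gravitational potential energy: kg·m²/s²

Answer: kg·m²/s²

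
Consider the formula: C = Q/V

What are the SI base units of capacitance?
Units of each symbol in C = Q/V:
  Q (charge, in coulombs): s·A
  V (voltage, in volts): kg·m²/(s³·A)  → in the denominator, contributes s³·A/(kg·m²)

Multiplying the contributions: [s·A] · [s³·A/(kg·m²)]
Adding exponents of each base unit: kg: -1, m: -2, s: 4, A: 2
SI base units of capacitance: s⁴·A²/(kg·m²)

Answer: s⁴·A²/(kg·m²)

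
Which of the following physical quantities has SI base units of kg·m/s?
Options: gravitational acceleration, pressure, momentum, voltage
Checking the SI base units of each option:
  gravitational acceleration (g = GM/r²): m/s²  ✗
  pressure (P = F/A): kg/(m·s²)  ✗
  momentum (p = mv): kg·m/s  ✓ matches
  voltage (V = IR): kg·m²/(s³·A)  ✗

Only momentum has units kg·m/s.

Answer: momentum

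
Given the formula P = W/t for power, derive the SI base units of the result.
Units of each symbol in P = W/t:
  W (work): kg·m²/s²
  t (time): s  → in the denominator, contributes 1/s

Multiplying the contributions: [kg·m²/s²] · [1/s]
Adding exponents of each base unit: kg: 1, m: 2, s: -3
SI base units of power: kg·m²/s³

Answer: kg·m²/s³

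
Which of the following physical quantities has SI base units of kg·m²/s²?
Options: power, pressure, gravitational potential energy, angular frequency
Checking the SI base units of each option:
  power (P = W/t): kg·m²/s³  ✗
  pressure (P = F/A): kg/(m·s²)  ✗
  gravitational potential energy (U = -GMm/r): kg·m²/s²  ✓ matches
  angular frequency (ω = 2πf): 1/s  ✗

Only gravitational potential energy has units kg·m²/s².

Answer: gravitational potential energy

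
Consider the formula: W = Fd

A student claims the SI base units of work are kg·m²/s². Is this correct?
Units of each symbol in W = Fd:
  F (force): kg·m/s²
  d (displacement): m

Multiplying the contributions: [kg·m/s²] · [m]
Adding exponents of each base unit: kg: 1, m: 2, s: -2
SI base units of work: kg·m²/s²

The claimed units kg·m²/s² match the derived units, so the claim is correct.

Answer: Yes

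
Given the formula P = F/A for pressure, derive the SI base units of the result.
Units of each symbol in P = F/A:
  F (force): kg·m/s²
  A (area): m²  → in the denominator, contributes 1/m²

Multiplying the contributions: [kg·m/s²] · [1/m²]
Adding exponents of each base unit: kg: 1, m: -1, s: -2
SI base units of pressure: kg/(m·s²)

Answer: kg/(m·s²)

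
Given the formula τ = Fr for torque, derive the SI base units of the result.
Units of each symbol in τ = Fr:
  F (force): kg·m/s²
  r (lever arm): m

Multiplying the contributions: [kg·m/s²] · [m]
Adding exponents of each base unit: kg: 1, m: 2, s: -2
SI base units of torque: kg·m²/s²

Answer: kg·m²/s²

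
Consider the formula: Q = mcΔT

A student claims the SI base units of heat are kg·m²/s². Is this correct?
Units of each symbol in Q = mcΔT:
  m (mass): kg
  c (specific heat capacity, in J/(kg·K)): m²/(s²·K)
  ΔT (temperature change): K

Multiplying the contributions: [kg] · [m²/(s²·K)] · [K]
Adding exponents of each base unit: kg: 1, m: 2, s: -2
SI base units of heat: kg·m²/s²

The claimed units kg·m²/s² match the derived units, so the claim is correct.

Answer: Yes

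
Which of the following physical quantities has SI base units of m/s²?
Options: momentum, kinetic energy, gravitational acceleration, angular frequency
Checking the SI base units of each option:
  momentum (p = mv): kg·m/s  ✗
  kinetic energy (E = ½mv²): kg·m²/s²  ✗
  gravitational acceleration (g = GM/r²): m/s²  ✓ matches
  angular frequency (ω = 2πf): 1/s  ✗

Only gravitational acceleration has units m/s².

Answer: gravitational acceleration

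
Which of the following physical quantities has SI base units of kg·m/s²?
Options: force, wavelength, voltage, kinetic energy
Checking the SI base units of each option:
  force (F = ma): kg·m/s²  ✓ matches
  wavelength (λ = v/f): m  ✗
  voltage (V = IR): kg·m²/(s³·A)  ✗
  kinetic energy (E = ½mv²): kg·m²/s²  ✗

Only force has units kg·m/s².

Answer: force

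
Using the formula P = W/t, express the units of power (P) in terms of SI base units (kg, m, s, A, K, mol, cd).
Units of each symbol in P = W/t:
  W (work): kg·m²/s²
  t (time): s  → in the denominator, contributes 1/s

Multiplying the contributions: [kg·m²/s²] · [1/s]
Adding exponents of each base unit: kg: 1, m: 2, s: -3
SI base units of power: kg·m²/s³

Answer: kg·m²/s³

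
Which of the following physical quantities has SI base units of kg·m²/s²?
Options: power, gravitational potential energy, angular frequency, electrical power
Checking the SI base units of each option:
  power (P = W/t): kg·m²/s³  ✗
  gravitational potential energy (U = -GMm/r): kg·m²/s²  ✓ matches
  angular frequency (ω = 2πf): 1/s  ✗
  electrical power (P = IV): kg·m²/s³  ✗

Only gravitational potential energy has units kg·m²/s².

Answer: gravitational potential energy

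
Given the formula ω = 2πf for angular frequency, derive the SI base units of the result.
Units of each symbol in ω = 2πf:
  f (frequency): 1/s
  The factor 2π is dimensionless.

Multiplying the contributions: [1/s]
Adding exponents of each base unit: s: -1
SI base units of angular frequency: 1/s

Answer: 1/s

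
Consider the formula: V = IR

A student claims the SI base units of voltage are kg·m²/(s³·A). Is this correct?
Units of each symbol in V = IR:
  I (current): A
  R (resistance, in ohms): kg·m²/(s³·A²)

Multiplying the contributions: [A] · [kg·m²/(s³·A²)]
Adding exponents of each base unit: kg: 1, m: 2, s: -3, A: -1
SI base units of voltage: kg·m²/(s³·A)

The claimed units kg·m²/(s³·A) match the derived units, so the claim is correct.

Answer: Yes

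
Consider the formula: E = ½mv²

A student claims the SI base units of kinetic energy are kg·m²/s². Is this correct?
Units of each symbol in E = ½mv²:
  m (mass): kg
  v (speed): m/s  → to the power 2, contributes m²/s²
  The factor ½ is dimensionless.

Multiplying the contributions: [kg] · [m²/s²]
Adding exponents of each base unit: kg: 1, m: 2, s: -2
SI base units of kinetic energy: kg·m²/s²

The claimed units kg·m²/s² match the derived units, so the claim is correct.

Answer: Yes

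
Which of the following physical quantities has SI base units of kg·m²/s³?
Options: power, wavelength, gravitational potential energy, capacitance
Checking the SI base units of each option:
  power (P = W/t): kg·m²/s³  ✓ matches
  wavelength (λ = v/f): m  ✗
  gravitational potential energy (U = -GMm/r): kg·m²/s²  ✗
  capacitance (C = Q/V): s⁴·A²/(kg·m²)  ✗

Only power has units kg·m²/s³.

Answer: power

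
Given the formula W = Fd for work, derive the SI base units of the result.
Units of each symbol in W = Fd:
  F (force): kg·m/s²
  d (displacement): m

Multiplying the contributions: [kg·m/s²] · [m]
Adding exponents of each base unit: kg: 1, m: 2, s: -2
SI base units of work: kg·m²/s²

Answer: kg·m²/s²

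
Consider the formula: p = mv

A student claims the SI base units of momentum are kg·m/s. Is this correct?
Units of each symbol in p = mv:
  m (mass): kg
  v (velocity): m/s

Multiplying the contributions: [kg] · [m/s]
Adding exponents of each base unit: kg: 1, m: 1, s: -1
SI base units of momentum: kg·m/s

The claimed units kg·m/s match the derived units, so the claim is correct.

Answer: Yes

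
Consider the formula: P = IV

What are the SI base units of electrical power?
Units of each symbol in P = IV:
  I (current): A
  V (voltage, in volts): kg·m²/(s³·A)

Multiplying the contributions: [A] · [kg·m²/(s³·A)]
Adding exponents of each base unit: kg: 1, m: 2, s: -3
SI base units of electrical power: kg·m²/s³

Answer: kg·m²/s³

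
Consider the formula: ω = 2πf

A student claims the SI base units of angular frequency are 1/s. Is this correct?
Units of each symbol in ω = 2πf:
  f (frequency): 1/s
  The factor 2π is dimensionless.

Multiplying the contributions: [1/s]
Adding exponents of each base unit: s: -1
SI base units of angular frequency: 1/s

The claimed units 1/s match the derived units, so the claim is correct.

Answer: Yes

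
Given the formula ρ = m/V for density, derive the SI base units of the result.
Units of each symbol in ρ = m/V:
  m (mass): kg
  V (volume): m³  → in the denominator, contributes 1/m³

Multiplying the contributions: [kg] · [1/m³]
Adding exponents of each base unit: kg: 1, m: -3
SI base units of density: kg/m³

Answer: kg/m³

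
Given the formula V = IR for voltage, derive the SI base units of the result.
Units of each symbol in V = IR:
  I (current): A
  R (resistance, in ohms): kg·m²/(s³·A²)

Multiplying the contributions: [A] · [kg·m²/(s³·A²)]
Adding exponents of each base unit: kg: 1, m: 2, s: -3, A: -1
SI base units of voltage: kg·m²/(s³·A)

Answer: kg·m²/(s³·A)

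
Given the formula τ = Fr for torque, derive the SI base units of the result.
Units of each symbol in τ = Fr:
  F (force): kg·m/s²
  r (lever arm): m

Multiplying the contributions: [kg·m/s²] · [m]
Adding exponents of each base unit: kg: 1, m: 2, s: -2
SI base units of torque: kg·m²/s²

Answer: kg·m²/s²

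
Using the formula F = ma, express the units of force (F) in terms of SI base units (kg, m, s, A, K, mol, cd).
Units of each symbol in F = ma:
  m (mass): kg
  a (acceleration): m/s²

Multiplying the contributions: [kg] · [m/s²]
Adding exponents of each base unit: kg: 1, m: 1, s: -2
SI base units of force: kg·m/s²

Answer: kg·m/s²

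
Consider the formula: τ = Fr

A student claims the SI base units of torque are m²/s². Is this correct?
Units of each symbol in τ = Fr:
  F (force): kg·m/s²
  r (lever arm): m

Multiplying the contributions: [kg·m/s²] · [m]
Adding exponents of each base unit: kg: 1, m: 2, s: -2
SI base units of torque: kg·m²/s²

The claimed units m²/s² (exponents m: 2, s: -2) do not match the derived units kg·m²/s² (exponents kg: 1, m: 2, s: -2), so the claim is incorrect.

Answer: No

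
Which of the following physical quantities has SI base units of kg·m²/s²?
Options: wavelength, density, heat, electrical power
Checking the SI base units of each option:
  wavelength (λ = v/f): m  ✗
  density (ρ = m/V): kg/m³  ✗
  heat (Q = mcΔT): kg·m²/s²  ✓ matches
  electrical power (P = IV): kg·m²/s³  ✗

Only heat has units kg·m²/s².

Answer: heat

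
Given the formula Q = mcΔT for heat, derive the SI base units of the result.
Units of each symbol in Q = mcΔT:
  m (mass): kg
  c (specific heat capacity, in J/(kg·K)): m²/(s²·K)
  ΔT (temperature change): K

Multiplying the contributions: [kg] · [m²/(s²·K)] · [K]
Adding exponents of each base unit: kg: 1, m: 2, s: -2
SI base units of heat: kg·m²/s²

Answer: kg·m²/s²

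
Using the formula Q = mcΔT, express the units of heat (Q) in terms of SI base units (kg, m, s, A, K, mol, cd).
Units of each symbol in Q = mcΔT:
  m (mass): kg
  c (specific heat capacity, in J/(kg·K)): m²/(s²·K)
  ΔT (temperature change): K

Multiplying the contributions: [kg] · [m²/(s²·K)] · [K]
Adding exponents of each base unit: kg: 1, m: 2, s: -2
SI base units of heat: kg·m²/s²

Answer: kg·m²/s²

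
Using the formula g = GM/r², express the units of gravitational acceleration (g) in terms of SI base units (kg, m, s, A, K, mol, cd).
Units of each symbol in g = GM/r²:
  G (gravitational constant): m³/(kg·s²)
  M (mass): kg
  r (distance): m  → to the power 2 in the denominator, contributes 1/m²

Multiplying the contributions: [m³/(kg·s²)] · [kg] · [1/m²]
Adding exponents of each base unit: m: 1, s: -2
SI base units of gravitational acceleration: m/s²

Answer: m/s²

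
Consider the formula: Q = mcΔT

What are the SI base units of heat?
Units of each symbol in Q = mcΔT:
  m (mass): kg
  c (specific heat capacity, in J/(kg·K)): m²/(s²·K)
  ΔT (temperature change): K

Multiplying the contributions: [kg] · [m²/(s²·K)] · [K]
Adding exponents of each base unit: kg: 1, m: 2, s: -2
SI base units of heat: kg·m²/s²

Answer: kg·m²/s²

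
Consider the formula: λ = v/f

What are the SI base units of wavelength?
Units of each symbol in λ = v/f:
  v (wave speed): m/s
  f (frequency): 1/s  → in the denominator, contributes s

Multiplying the contributions: [m/s] · [s]
Adding exponents of each base unit: m: 1
SI base units of wavelength: m

Answer: m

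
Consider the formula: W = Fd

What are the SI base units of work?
Units of each symbol in W = Fd:
  F (force): kg·m/s²
  d (displacement): m

Multiplying the contributions: [kg·m/s²] · [m]
Adding exponents of each base unit: kg: 1, m: 2, s: -2
SI base units of work: kg·m²/s²

Answer: kg·m²/s²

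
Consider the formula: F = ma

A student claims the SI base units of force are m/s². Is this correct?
Units of each symbol in F = ma:
  m (mass): kg
  a (acceleration): m/s²

Multiplying the contributions: [kg] · [m/s²]
Adding exponents of each base unit: kg: 1, m: 1, s: -2
SI base units of force: kg·m/s²

The claimed units m/s² (exponents m: 1, s: -2) do not match the derived units kg·m/s² (exponents kg: 1, m: 1, s: -2), so the claim is incorrect.

Answer: No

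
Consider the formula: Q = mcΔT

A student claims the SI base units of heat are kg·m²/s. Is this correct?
Units of each symbol in Q = mcΔT:
  m (mass): kg
  c (specific heat capacity, in J/(kg·K)): m²/(s²·K)
  ΔT (temperature change): K

Multiplying the contributions: [kg] · [m²/(s²·K)] · [K]
Adding exponents of each base unit: kg: 1, m: 2, s: -2
SI base units of heat: kg·m²/s²

The claimed units kg·m²/s (exponents kg: 1, m: 2, s: -1) do not match the derived units kg·m²/s² (exponents kg: 1, m: 2, s: -2), so the claim is incorrect.

Answer: No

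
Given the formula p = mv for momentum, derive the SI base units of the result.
Units of each symbol in p = mv:
  m (mass): kg
  v (velocity): m/s

Multiplying the contributions: [kg] · [m/s]
Adding exponents of each base unit: kg: 1, m: 1, s: -1
SI base units of momentum: kg·m/s

Answer: kg·m/s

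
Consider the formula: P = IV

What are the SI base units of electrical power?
Units of each symbol in P = IV:
  I (current): A
  V (voltage, in volts): kg·m²/(s³·A)

Multiplying the contributions: [A] · [kg·m²/(s³·A)]
Adding exponents of each base unit: kg: 1, m: 2, s: -3
SI base units of electrical power: kg·m²/s³

Answer: kg·m²/s³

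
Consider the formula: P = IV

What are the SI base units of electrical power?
Units of each symbol in P = IV:
  I (current): A
  V (voltage, in volts): kg·m²/(s³·A)

Multiplying the contributions: [A] · [kg·m²/(s³·A)]
Adding exponents of each base unit: kg: 1, m: 2, s: -3
SI base units of electrical power: kg·m²/s³

Answer: kg·m²/s³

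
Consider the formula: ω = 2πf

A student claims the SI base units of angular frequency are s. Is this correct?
Units of each symbol in ω = 2πf:
  f (frequency): 1/s
  The factor 2π is dimensionless.

Multiplying the contributions: [1/s]
Adding exponents of each base unit: s: -1
SI base units of angular frequency: 1/s

The claimed units s (exponents s: 1) do not match the derived units 1/s (exponents s: -1), so the claim is incorrect.

Answer: No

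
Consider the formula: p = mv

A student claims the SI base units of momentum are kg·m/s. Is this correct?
Units of each symbol in p = mv:
  m (mass): kg
  v (velocity): m/s

Multiplying the contributions: [kg] · [m/s]
Adding exponents of each base unit: kg: 1, m: 1, s: -1
SI base units of momentum: kg·m/s

The claimed units kg·m/s match the derived units, so the claim is correct.

Answer: Yes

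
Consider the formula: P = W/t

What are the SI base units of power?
Units of each symbol in P = W/t:
  W (work): kg·m²/s²
  t (time): s  → in the denominator, contributes 1/s

Multiplying the contributions: [kg·m²/s²] · [1/s]
Adding exponents of each base unit: kg: 1, m: 2, s: -3
SI base units of power: kg·m²/s³

Answer: kg·m²/s³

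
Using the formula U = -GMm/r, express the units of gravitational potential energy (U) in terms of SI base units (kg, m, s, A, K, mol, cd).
Units of each symbol in U = -GMm/r:
  G (gravitational constant): m³/(kg·s²)
  M (mass): kg
  m (mass): kg
  r (distance): m  → in the denominator, contributes 1/m
  The minus sign does not affect the units.

Multiplying the contributions: [m³/(kg·s²)] · [kg] · [kg] · [1/m]
Adding exponents of each base unit: kg: 1, m: 2, s: -2
SI base units of gravitational potential energy: kg·m²/s²

Answer: kg·m²/s²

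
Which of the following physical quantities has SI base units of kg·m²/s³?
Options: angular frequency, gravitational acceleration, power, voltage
Checking the SI base units of each option:
  angular frequency (ω = 2πf): 1/s  ✗
  gravitational acceleration (g = GM/r²): m/s²  ✗
  power (P = W/t): kg·m²/s³  ✓ matches
  voltage (V = IR): kg·m²/(s³·A)  ✗

Only power has units kg·m²/s³.

Answer: power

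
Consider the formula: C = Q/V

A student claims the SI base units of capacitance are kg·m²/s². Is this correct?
Units of each symbol in C = Q/V:
  Q (charge, in coulombs): s·A
  V (voltage, in volts): kg·m²/(s³·A)  → in the denominator, contributes s³·A/(kg·m²)

Multiplying the contributions: [s·A] · [s³·A/(kg·m²)]
Adding exponents of each base unit: kg: -1, m: -2, s: 4, A: 2
SI base units of capacitance: s⁴·A²/(kg·m²)

The claimed units kg·m²/s² (exponents kg: 1, m: 2, s: -2) do not match the derived units s⁴·A²/(kg·m²) (exponents kg: -1, m: -2, s: 4, A: 2), so the claim is incorrect.

Answer: No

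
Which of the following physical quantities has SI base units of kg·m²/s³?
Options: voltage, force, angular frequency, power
Checking the SI base units of each option:
  voltage (V = IR): kg·m²/(s³·A)  ✗
  force (F = ma): kg·m/s²  ✗
  angular frequency (ω = 2πf): 1/s  ✗
  power (P = W/t): kg·m²/s³  ✓ matches

Only power has units kg·m²/s³.

Answer: power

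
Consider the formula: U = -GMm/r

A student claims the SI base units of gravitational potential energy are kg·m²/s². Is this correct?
Units of each symbol in U = -GMm/r:
  G (gravitational constant): m³/(kg·s²)
  M (mass): kg
  m (mass): kg
  r (distance): m  → in the denominator, contributes 1/m
  The minus sign does not affect the units.

Multiplying the contributions: [m³/(kg·s²)] · [kg] · [kg] · [1/m]
Adding exponents of each base unit: kg: 1, m: 2, s: -2
SI base units of gravitational potential energy: kg·m²/s²

The claimed units kg·m²/s² match the derived units, so the claim is correct.

Answer: Yes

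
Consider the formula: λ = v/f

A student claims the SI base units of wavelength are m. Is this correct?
Units of each symbol in λ = v/f:
  v (wave speed): m/s
  f (frequency): 1/s  → in the denominator, contributes s

Multiplying the contributions: [m/s] · [s]
Adding exponents of each base unit: m: 1
SI base units of wavelength: m

The claimed units m match the derived units, so the claim is correct.

Answer: Yes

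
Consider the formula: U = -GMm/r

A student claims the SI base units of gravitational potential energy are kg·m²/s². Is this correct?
Units of each symbol in U = -GMm/r:
  G (gravitational constant): m³/(kg·s²)
  M (mass): kg
  m (mass): kg
  r (distance): m  → in the denominator, contributes 1/m
  The minus sign does not affect the units.

Multiplying the contributions: [m³/(kg·s²)] · [kg] · [kg] · [1/m]
Adding exponents of each base unit: kg: 1, m: 2, s: -2
SI base units of gravitational potential energy: kg·m²/s²

The claimed units kg·m²/s² match the derived units, so the claim is correct.

Answer: Yes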